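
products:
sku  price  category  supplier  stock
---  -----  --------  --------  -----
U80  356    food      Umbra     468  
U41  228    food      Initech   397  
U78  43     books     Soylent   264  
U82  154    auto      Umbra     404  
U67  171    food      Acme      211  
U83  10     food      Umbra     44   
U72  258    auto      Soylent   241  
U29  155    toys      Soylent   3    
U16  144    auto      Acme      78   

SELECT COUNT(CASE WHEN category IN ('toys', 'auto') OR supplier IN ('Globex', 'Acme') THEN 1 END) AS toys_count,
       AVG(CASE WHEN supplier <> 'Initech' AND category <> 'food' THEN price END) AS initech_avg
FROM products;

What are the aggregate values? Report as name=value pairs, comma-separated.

toys_count=5, initech_avg=150.8

[toys_count: category IN ('toys', 'auto') OR supplier IN ('Globex', 'Acme')]
sku=U80: ✗
sku=U41: ✗
sku=U78: ✗
sku=U82: ✓ → 1
sku=U67: ✓ → 1
sku=U83: ✗
sku=U72: ✓ → 1
sku=U29: ✓ → 1
sku=U16: ✓ → 1
toys_count = COUNT(1, 1, 1, 1, 1) = 5
—
[initech_avg: supplier <> 'Initech' AND category <> 'food']
sku=U80: ✗
sku=U41: ✗
sku=U78: ✓ → 43
sku=U82: ✓ → 154
sku=U67: ✗
sku=U83: ✗
sku=U72: ✓ → 258
sku=U29: ✓ → 155
sku=U16: ✓ → 144
initech_avg = (43 + 154 + 258 + 155 + 144) / 5 = 150.8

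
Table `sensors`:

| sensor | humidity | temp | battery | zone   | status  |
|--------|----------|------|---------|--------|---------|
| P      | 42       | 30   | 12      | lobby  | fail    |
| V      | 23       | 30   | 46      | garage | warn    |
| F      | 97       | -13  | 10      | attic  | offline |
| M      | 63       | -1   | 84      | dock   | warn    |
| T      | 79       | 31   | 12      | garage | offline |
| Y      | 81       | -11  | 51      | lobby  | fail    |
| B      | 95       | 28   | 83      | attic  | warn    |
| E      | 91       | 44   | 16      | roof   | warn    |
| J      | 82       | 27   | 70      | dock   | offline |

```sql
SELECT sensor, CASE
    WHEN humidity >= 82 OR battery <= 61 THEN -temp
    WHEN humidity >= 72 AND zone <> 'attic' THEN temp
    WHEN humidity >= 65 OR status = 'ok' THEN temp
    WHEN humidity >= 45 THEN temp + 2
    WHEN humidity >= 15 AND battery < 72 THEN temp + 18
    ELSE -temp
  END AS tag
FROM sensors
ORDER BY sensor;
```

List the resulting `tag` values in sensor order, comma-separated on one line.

-28, -44, 13, -27, 1, -30, -31, -30, 11

sensor=B: humidity >= 82 OR battery <= 61 → -28
sensor=E: humidity >= 82 OR battery <= 61 → -44
sensor=F: humidity >= 82 OR battery <= 61 → 13
sensor=J: humidity >= 82 OR battery <= 61 → -27
sensor=M: humidity >= 45 → 1
sensor=P: humidity >= 82 OR battery <= 61 → -30
sensor=T: humidity >= 82 OR battery <= 61 → -31
sensor=V: humidity >= 82 OR battery <= 61 → -30
sensor=Y: humidity >= 82 OR battery <= 61 → 11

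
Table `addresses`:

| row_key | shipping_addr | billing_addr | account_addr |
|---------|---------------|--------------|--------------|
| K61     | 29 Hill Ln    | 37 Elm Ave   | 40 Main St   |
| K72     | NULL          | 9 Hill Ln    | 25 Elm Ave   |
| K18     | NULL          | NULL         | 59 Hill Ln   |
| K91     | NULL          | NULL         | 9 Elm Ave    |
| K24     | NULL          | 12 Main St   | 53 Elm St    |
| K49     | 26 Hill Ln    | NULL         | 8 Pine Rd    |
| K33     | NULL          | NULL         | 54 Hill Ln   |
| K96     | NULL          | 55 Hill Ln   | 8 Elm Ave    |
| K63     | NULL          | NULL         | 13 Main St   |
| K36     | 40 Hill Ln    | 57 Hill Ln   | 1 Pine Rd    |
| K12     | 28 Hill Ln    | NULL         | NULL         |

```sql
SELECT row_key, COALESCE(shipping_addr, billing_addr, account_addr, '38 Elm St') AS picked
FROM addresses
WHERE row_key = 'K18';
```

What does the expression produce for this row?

row_key = K18: shipping_addr=NULL, billing_addr=NULL, account_addr=59 Hill Ln.
shipping_addr=NULL, billing_addr=NULL, account_addr=59 Hill Ln → 59 Hill Ln

59 Hill Ln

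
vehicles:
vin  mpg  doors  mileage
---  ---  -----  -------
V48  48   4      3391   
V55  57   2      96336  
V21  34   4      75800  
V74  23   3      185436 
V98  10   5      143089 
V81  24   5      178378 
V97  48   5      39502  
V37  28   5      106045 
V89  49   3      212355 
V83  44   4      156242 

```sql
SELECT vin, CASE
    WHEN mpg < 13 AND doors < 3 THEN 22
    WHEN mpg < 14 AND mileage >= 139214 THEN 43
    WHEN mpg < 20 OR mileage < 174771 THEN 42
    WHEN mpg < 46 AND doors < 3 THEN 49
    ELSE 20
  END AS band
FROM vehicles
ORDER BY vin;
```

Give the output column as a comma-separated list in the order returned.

vin=V21: mpg < 20 OR mileage < 174771 → 42
vin=V37: mpg < 20 OR mileage < 174771 → 42
vin=V48: mpg < 20 OR mileage < 174771 → 42
vin=V55: mpg < 20 OR mileage < 174771 → 42
vin=V74: ELSE → 20
vin=V81: ELSE → 20
vin=V83: mpg < 20 OR mileage < 174771 → 42
vin=V89: ELSE → 20
vin=V97: mpg < 20 OR mileage < 174771 → 42
vin=V98: mpg < 14 AND mileage >= 139214 → 43

42, 42, 42, 42, 20, 20, 42, 20, 42, 43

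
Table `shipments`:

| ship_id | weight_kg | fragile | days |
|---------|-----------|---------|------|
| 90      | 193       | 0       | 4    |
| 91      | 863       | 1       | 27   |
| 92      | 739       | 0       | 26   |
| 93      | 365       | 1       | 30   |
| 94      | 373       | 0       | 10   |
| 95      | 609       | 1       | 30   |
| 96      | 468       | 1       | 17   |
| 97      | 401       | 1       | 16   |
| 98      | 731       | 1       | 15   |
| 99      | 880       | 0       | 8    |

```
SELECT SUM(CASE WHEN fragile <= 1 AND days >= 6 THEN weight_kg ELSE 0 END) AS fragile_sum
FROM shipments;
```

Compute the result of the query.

ship_id=90: ✗
ship_id=91: ✓ → 863
ship_id=92: ✓ → 739
ship_id=93: ✓ → 365
ship_id=94: ✓ → 373
ship_id=95: ✓ → 609
ship_id=96: ✓ → 468
ship_id=97: ✓ → 401
ship_id=98: ✓ → 731
ship_id=99: ✓ → 880
fragile_sum = 863 + 739 + 365 + 373 + 609 + 468 + 401 + 731 + 880 = 5429

5429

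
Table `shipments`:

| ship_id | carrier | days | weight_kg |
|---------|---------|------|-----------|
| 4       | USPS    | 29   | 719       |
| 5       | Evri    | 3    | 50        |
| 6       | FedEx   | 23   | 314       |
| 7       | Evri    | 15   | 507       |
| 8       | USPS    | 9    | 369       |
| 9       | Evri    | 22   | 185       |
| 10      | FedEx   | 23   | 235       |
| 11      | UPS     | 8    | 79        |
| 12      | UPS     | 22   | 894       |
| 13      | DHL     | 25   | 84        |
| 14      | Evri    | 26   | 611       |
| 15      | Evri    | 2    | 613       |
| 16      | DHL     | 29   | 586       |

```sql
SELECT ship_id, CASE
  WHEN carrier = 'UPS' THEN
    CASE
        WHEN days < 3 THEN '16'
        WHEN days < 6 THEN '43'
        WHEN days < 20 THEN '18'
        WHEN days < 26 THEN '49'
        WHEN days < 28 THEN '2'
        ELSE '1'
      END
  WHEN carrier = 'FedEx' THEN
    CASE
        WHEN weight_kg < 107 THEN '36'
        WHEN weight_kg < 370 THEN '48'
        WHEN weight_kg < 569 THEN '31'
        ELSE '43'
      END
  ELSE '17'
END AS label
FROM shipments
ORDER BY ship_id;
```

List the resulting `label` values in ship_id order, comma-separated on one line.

ship_id=4: carrier='USPS' → outer ELSE → 17
ship_id=5: carrier='Evri' → outer ELSE → 17
ship_id=6: carrier='FedEx' → inner[weight_kg < 370] → 48
ship_id=7: carrier='Evri' → outer ELSE → 17
ship_id=8: carrier='USPS' → outer ELSE → 17
ship_id=9: carrier='Evri' → outer ELSE → 17
ship_id=10: carrier='FedEx' → inner[weight_kg < 370] → 48
ship_id=11: carrier='UPS' → inner[days < 20] → 18
ship_id=12: carrier='UPS' → inner[days < 26] → 49
ship_id=13: carrier='DHL' → outer ELSE → 17
ship_id=14: carrier='Evri' → outer ELSE → 17
ship_id=15: carrier='Evri' → outer ELSE → 17
ship_id=16: carrier='DHL' → outer ELSE → 17

17, 17, 48, 17, 17, 17, 48, 18, 49, 17, 17, 17, 17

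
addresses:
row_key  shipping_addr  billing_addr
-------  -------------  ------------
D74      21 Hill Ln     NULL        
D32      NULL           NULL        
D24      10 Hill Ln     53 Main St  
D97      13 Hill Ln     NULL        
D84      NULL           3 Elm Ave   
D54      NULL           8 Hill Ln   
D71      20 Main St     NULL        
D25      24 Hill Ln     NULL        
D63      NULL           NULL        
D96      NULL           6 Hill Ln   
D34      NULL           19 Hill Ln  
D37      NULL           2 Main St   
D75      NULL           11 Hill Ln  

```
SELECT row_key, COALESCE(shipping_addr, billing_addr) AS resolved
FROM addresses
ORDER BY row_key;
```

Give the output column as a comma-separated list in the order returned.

10 Hill Ln, 24 Hill Ln, NULL, 19 Hill Ln, 2 Main St, 8 Hill Ln, NULL, 20 Main St, 21 Hill Ln, 11 Hill Ln, 3 Elm Ave, 6 Hill Ln, 13 Hill Ln

row_key=D24: shipping_addr=10 Hill Ln → 10 Hill Ln
row_key=D25: shipping_addr=24 Hill Ln → 24 Hill Ln
row_key=D32: shipping_addr=NULL, billing_addr=NULL (all NULL) → NULL
row_key=D34: shipping_addr=NULL, billing_addr=19 Hill Ln → 19 Hill Ln
row_key=D37: shipping_addr=NULL, billing_addr=2 Main St → 2 Main St
row_key=D54: shipping_addr=NULL, billing_addr=8 Hill Ln → 8 Hill Ln
row_key=D63: shipping_addr=NULL, billing_addr=NULL (all NULL) → NULL
row_key=D71: shipping_addr=20 Main St → 20 Main St
row_key=D74: shipping_addr=21 Hill Ln → 21 Hill Ln
row_key=D75: shipping_addr=NULL, billing_addr=11 Hill Ln → 11 Hill Ln
row_key=D84: shipping_addr=NULL, billing_addr=3 Elm Ave → 3 Elm Ave
row_key=D96: shipping_addr=NULL, billing_addr=6 Hill Ln → 6 Hill Ln
row_key=D97: shipping_addr=13 Hill Ln → 13 Hill Ln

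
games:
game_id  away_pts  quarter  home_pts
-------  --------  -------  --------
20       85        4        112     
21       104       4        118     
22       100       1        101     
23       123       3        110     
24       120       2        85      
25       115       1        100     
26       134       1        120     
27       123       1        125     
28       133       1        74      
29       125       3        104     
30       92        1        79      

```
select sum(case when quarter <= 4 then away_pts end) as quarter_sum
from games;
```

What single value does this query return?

1254

game_id=20: ✓ → 85
game_id=21: ✓ → 104
game_id=22: ✓ → 100
game_id=23: ✓ → 123
game_id=24: ✓ → 120
game_id=25: ✓ → 115
game_id=26: ✓ → 134
game_id=27: ✓ → 123
game_id=28: ✓ → 133
game_id=29: ✓ → 125
game_id=30: ✓ → 92
quarter_sum = 85 + 104 + 100 + 123 + 120 + 115 + 134 + 123 + 133 + 125 + 92 = 1254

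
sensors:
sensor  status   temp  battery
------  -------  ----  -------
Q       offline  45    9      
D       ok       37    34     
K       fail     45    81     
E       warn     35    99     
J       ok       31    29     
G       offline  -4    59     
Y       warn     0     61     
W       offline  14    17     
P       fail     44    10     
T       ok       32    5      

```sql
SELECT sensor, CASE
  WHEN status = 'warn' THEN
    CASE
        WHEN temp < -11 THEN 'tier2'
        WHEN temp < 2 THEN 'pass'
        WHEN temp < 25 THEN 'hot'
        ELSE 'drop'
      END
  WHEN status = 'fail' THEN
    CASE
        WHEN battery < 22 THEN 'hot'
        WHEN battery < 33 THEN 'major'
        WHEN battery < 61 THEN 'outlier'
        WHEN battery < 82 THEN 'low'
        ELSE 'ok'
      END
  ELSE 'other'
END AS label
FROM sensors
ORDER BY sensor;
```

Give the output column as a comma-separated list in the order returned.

sensor=D: status='ok' → outer ELSE → other
sensor=E: status='warn' → inner[ELSE] → drop
sensor=G: status='offline' → outer ELSE → other
sensor=J: status='ok' → outer ELSE → other
sensor=K: status='fail' → inner[battery < 82] → low
sensor=P: status='fail' → inner[battery < 22] → hot
sensor=Q: status='offline' → outer ELSE → other
sensor=T: status='ok' → outer ELSE → other
sensor=W: status='offline' → outer ELSE → other
sensor=Y: status='warn' → inner[temp < 2] → pass

other, drop, other, other, low, hot, other, other, other, pass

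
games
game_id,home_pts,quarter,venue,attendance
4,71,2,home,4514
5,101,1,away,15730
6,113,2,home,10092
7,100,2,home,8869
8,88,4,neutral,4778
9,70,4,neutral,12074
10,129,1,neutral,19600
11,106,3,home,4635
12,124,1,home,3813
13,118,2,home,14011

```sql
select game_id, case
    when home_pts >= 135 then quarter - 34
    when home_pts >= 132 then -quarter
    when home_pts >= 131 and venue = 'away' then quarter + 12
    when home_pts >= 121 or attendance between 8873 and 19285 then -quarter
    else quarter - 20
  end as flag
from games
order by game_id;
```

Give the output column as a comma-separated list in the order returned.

-18, -1, -2, -18, -16, -4, -1, -17, -1, -2

game_id=4: ELSE → -18
game_id=5: home_pts >= 121 or attendance between 8873 and 19285 → -1
game_id=6: home_pts >= 121 or attendance between 8873 and 19285 → -2
game_id=7: ELSE → -18
game_id=8: ELSE → -16
game_id=9: home_pts >= 121 or attendance between 8873 and 19285 → -4
game_id=10: home_pts >= 121 or attendance between 8873 and 19285 → -1
game_id=11: ELSE → -17
game_id=12: home_pts >= 121 or attendance between 8873 and 19285 → -1
game_id=13: home_pts >= 121 or attendance between 8873 and 19285 → -2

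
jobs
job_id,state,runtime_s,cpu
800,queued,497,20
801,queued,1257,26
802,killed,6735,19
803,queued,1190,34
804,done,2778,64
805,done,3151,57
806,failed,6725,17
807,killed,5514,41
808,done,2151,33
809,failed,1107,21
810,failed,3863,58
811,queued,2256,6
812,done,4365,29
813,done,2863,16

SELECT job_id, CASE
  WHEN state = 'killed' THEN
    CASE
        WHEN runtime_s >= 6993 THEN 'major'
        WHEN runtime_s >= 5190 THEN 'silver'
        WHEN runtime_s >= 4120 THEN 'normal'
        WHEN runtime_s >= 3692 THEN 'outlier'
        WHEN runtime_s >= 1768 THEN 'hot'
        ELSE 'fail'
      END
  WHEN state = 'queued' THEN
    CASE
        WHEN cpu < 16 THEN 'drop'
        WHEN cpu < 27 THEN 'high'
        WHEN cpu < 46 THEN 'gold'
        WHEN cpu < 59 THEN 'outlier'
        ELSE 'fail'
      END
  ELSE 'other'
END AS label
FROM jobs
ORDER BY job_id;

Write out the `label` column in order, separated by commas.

high, high, silver, gold, other, other, other, silver, other, other, other, drop, other, other

job_id=800: state='queued' → inner[cpu < 27] → high
job_id=801: state='queued' → inner[cpu < 27] → high
job_id=802: state='killed' → inner[runtime_s >= 5190] → silver
job_id=803: state='queued' → inner[cpu < 46] → gold
job_id=804: state='done' → outer ELSE → other
job_id=805: state='done' → outer ELSE → other
job_id=806: state='failed' → outer ELSE → other
job_id=807: state='killed' → inner[runtime_s >= 5190] → silver
job_id=808: state='done' → outer ELSE → other
job_id=809: state='failed' → outer ELSE → other
job_id=810: state='failed' → outer ELSE → other
job_id=811: state='queued' → inner[cpu < 16] → drop
job_id=812: state='done' → outer ELSE → other
job_id=813: state='done' → outer ELSE → other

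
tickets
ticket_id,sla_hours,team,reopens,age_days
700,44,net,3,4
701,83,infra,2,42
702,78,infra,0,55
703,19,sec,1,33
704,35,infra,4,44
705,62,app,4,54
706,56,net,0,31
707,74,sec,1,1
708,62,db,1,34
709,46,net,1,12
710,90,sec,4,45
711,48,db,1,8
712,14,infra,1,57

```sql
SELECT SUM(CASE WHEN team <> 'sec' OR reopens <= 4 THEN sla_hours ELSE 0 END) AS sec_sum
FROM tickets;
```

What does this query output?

711

ticket_id=700: ✓ → 44
ticket_id=701: ✓ → 83
ticket_id=702: ✓ → 78
ticket_id=703: ✓ → 19
ticket_id=704: ✓ → 35
ticket_id=705: ✓ → 62
ticket_id=706: ✓ → 56
ticket_id=707: ✓ → 74
ticket_id=708: ✓ → 62
ticket_id=709: ✓ → 46
ticket_id=710: ✓ → 90
ticket_id=711: ✓ → 48
ticket_id=712: ✓ → 14
sec_sum = 44 + 83 + 78 + 19 + 35 + 62 + 56 + 74 + 62 + 46 + 90 + 48 + 14 = 711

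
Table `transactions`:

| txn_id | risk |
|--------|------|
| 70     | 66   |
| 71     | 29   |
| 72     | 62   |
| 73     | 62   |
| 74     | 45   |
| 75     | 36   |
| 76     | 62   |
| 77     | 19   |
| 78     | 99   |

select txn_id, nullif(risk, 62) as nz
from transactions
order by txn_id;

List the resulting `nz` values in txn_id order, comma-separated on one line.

txn_id=70: risk=66 vs 62: differ → 66
txn_id=71: risk=29 vs 62: differ → 29
txn_id=72: risk=62 vs 62: equal → NULL
txn_id=73: risk=62 vs 62: equal → NULL
txn_id=74: risk=45 vs 62: differ → 45
txn_id=75: risk=36 vs 62: differ → 36
txn_id=76: risk=62 vs 62: equal → NULL
txn_id=77: risk=19 vs 62: differ → 19
txn_id=78: risk=99 vs 62: differ → 99

66, 29, NULL, NULL, 45, 36, NULL, 19, 99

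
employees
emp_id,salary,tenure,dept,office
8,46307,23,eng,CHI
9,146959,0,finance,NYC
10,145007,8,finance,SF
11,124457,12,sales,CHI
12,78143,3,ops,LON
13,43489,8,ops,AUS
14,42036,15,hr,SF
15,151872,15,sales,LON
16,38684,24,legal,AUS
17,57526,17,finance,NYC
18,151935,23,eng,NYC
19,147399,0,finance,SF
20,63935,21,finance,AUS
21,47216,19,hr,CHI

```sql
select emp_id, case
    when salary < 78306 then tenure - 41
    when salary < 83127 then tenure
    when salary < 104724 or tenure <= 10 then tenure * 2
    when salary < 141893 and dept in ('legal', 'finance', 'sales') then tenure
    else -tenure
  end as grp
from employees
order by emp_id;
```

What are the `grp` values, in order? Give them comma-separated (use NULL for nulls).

-18, 0, 16, 12, -38, -33, -26, -15, -17, -24, -23, 0, -20, -22

emp_id=8: salary < 78306 → -18
emp_id=9: salary < 104724 or tenure <= 10 → 0
emp_id=10: salary < 104724 or tenure <= 10 → 16
emp_id=11: salary < 141893 and dept in ('legal', 'finance', 'sales') → 12
emp_id=12: salary < 78306 → -38
emp_id=13: salary < 78306 → -33
emp_id=14: salary < 78306 → -26
emp_id=15: ELSE → -15
emp_id=16: salary < 78306 → -17
emp_id=17: salary < 78306 → -24
emp_id=18: ELSE → -23
emp_id=19: salary < 104724 or tenure <= 10 → 0
emp_id=20: salary < 78306 → -20
emp_id=21: salary < 78306 → -22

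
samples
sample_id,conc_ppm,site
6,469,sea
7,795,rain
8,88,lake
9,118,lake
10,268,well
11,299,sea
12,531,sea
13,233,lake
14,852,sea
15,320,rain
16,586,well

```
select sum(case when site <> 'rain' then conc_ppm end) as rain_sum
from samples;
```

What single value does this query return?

sample_id=6: ✓ → 469
sample_id=7: ✗
sample_id=8: ✓ → 88
sample_id=9: ✓ → 118
sample_id=10: ✓ → 268
sample_id=11: ✓ → 299
sample_id=12: ✓ → 531
sample_id=13: ✓ → 233
sample_id=14: ✓ → 852
sample_id=15: ✗
sample_id=16: ✓ → 586
rain_sum = 469 + 88 + 118 + 268 + 299 + 531 + 233 + 852 + 586 = 3444

3444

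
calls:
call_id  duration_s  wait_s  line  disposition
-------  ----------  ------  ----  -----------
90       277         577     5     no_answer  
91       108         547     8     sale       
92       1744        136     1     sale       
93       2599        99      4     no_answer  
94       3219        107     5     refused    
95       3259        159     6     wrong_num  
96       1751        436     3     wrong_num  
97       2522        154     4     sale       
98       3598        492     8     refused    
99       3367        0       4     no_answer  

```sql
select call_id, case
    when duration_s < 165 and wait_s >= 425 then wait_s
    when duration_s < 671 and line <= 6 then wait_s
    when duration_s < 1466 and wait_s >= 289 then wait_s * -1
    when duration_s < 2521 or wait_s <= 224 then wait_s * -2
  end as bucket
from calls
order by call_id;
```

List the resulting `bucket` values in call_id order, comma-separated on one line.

call_id=90: duration_s < 671 and line <= 6 → 577
call_id=91: duration_s < 165 and wait_s >= 425 → 547
call_id=92: duration_s < 2521 or wait_s <= 224 → -272
call_id=93: duration_s < 2521 or wait_s <= 224 → -198
call_id=94: duration_s < 2521 or wait_s <= 224 → -214
call_id=95: duration_s < 2521 or wait_s <= 224 → -318
call_id=96: duration_s < 2521 or wait_s <= 224 → -872
call_id=97: duration_s < 2521 or wait_s <= 224 → -308
call_id=98: (no match → NULL) → NULL
call_id=99: duration_s < 2521 or wait_s <= 224 → 0

577, 547, -272, -198, -214, -318, -872, -308, NULL, 0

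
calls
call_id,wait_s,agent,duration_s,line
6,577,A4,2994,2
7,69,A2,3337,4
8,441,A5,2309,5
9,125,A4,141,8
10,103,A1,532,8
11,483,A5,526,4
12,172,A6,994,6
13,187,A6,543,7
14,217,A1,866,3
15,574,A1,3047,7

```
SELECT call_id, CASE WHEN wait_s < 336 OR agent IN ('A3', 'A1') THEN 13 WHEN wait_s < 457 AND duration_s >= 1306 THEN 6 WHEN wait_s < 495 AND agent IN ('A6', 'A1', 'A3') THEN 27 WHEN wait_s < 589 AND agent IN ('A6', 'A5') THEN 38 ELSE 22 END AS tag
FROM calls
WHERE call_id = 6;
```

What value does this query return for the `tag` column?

22

call_id = 6: wait_s=577, agent=A4, duration_s=2994, line=2.
wait_s < 336 OR agent IN ('A3', 'A1') → false
wait_s < 457 AND duration_s >= 1306 → false
wait_s < 495 AND agent IN ('A6', 'A1', 'A3') → false
wait_s < 589 AND agent IN ('A6', 'A5') → false
No prior WHEN matched → ELSE → 22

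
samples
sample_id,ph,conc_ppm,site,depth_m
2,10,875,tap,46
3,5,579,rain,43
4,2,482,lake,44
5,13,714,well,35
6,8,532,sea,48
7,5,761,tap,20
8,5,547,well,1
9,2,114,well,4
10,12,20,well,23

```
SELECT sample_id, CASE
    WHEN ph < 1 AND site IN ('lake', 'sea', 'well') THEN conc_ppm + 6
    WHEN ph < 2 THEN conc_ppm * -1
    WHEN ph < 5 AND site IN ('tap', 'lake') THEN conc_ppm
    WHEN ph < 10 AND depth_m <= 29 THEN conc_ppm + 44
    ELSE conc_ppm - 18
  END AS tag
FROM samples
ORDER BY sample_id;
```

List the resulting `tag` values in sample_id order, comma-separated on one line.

857, 561, 482, 696, 514, 805, 591, 158, 2

sample_id=2: ELSE → 857
sample_id=3: ELSE → 561
sample_id=4: ph < 5 AND site IN ('tap', 'lake') → 482
sample_id=5: ELSE → 696
sample_id=6: ELSE → 514
sample_id=7: ph < 10 AND depth_m <= 29 → 805
sample_id=8: ph < 10 AND depth_m <= 29 → 591
sample_id=9: ph < 10 AND depth_m <= 29 → 158
sample_id=10: ELSE → 2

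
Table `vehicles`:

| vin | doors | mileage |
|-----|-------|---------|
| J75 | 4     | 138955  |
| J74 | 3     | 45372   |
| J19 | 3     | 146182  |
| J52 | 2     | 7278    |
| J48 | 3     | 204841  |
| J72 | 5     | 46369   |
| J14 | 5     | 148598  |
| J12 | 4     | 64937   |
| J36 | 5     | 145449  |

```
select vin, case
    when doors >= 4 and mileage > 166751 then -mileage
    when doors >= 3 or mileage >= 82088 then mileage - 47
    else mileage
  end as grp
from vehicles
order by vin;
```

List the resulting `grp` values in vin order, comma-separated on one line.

64890, 148551, 146135, 145402, 204794, 7278, 46322, 45325, 138908

vin=J12: doors >= 3 or mileage >= 82088 → 64890
vin=J14: doors >= 3 or mileage >= 82088 → 148551
vin=J19: doors >= 3 or mileage >= 82088 → 146135
vin=J36: doors >= 3 or mileage >= 82088 → 145402
vin=J48: doors >= 3 or mileage >= 82088 → 204794
vin=J52: ELSE → 7278
vin=J72: doors >= 3 or mileage >= 82088 → 46322
vin=J74: doors >= 3 or mileage >= 82088 → 45325
vin=J75: doors >= 3 or mileage >= 82088 → 138908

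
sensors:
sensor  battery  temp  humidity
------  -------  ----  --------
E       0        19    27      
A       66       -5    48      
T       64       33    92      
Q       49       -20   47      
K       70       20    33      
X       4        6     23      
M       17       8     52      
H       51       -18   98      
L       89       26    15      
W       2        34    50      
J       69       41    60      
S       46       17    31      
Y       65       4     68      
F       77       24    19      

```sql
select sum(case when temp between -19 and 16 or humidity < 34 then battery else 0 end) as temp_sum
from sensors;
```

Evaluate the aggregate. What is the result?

sensor=E: ✓ → 0
sensor=A: ✓ → 66
sensor=T: ✗
sensor=Q: ✗
sensor=K: ✓ → 70
sensor=X: ✓ → 4
sensor=M: ✓ → 17
sensor=H: ✓ → 51
sensor=L: ✓ → 89
sensor=W: ✗
sensor=J: ✗
sensor=S: ✓ → 46
sensor=Y: ✓ → 65
sensor=F: ✓ → 77
temp_sum = 66 + 70 + 4 + 17 + 51 + 89 + 46 + 65 + 77 = 485

485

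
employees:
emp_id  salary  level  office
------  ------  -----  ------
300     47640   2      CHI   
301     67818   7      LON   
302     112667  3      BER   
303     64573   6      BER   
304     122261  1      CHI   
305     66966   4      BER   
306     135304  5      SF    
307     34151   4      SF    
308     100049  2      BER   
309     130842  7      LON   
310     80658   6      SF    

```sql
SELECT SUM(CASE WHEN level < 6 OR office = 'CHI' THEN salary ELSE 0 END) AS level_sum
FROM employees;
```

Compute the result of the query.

619038

emp_id=300: ✓ → 47640
emp_id=301: ✗
emp_id=302: ✓ → 112667
emp_id=303: ✗
emp_id=304: ✓ → 122261
emp_id=305: ✓ → 66966
emp_id=306: ✓ → 135304
emp_id=307: ✓ → 34151
emp_id=308: ✓ → 100049
emp_id=309: ✗
emp_id=310: ✗
level_sum = 47640 + 112667 + 122261 + 66966 + 135304 + 34151 + 100049 = 619038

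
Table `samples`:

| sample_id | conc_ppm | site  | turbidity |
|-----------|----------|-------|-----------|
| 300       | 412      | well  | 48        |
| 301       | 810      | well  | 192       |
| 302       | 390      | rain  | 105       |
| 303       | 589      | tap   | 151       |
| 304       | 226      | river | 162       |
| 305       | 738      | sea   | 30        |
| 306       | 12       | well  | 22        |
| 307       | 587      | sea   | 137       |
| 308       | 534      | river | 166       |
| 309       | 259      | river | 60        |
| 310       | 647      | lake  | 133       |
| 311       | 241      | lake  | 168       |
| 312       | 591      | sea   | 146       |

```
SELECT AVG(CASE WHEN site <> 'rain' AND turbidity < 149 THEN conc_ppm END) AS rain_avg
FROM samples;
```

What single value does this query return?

sample_id=300: ✓ → 412
sample_id=301: ✗
sample_id=302: ✗
sample_id=303: ✗
sample_id=304: ✗
sample_id=305: ✓ → 738
sample_id=306: ✓ → 12
sample_id=307: ✓ → 587
sample_id=308: ✗
sample_id=309: ✓ → 259
sample_id=310: ✓ → 647
sample_id=311: ✗
sample_id=312: ✓ → 591
rain_avg = (412 + 738 + 12 + 587 + 259 + 647 + 591) / 7 = 463.7142857143

463.7142857143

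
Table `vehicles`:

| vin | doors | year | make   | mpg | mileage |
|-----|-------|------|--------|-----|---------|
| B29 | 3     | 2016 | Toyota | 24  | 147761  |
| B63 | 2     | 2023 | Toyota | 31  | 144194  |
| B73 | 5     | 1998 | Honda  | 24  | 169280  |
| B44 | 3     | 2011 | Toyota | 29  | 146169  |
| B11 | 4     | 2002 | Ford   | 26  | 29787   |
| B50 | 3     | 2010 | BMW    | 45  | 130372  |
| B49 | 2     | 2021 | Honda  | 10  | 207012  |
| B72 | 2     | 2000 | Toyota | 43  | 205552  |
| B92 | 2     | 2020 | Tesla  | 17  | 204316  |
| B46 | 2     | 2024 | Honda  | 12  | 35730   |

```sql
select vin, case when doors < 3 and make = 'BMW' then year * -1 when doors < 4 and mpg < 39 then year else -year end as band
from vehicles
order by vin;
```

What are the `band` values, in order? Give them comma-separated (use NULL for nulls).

-2002, 2016, 2011, 2024, 2021, -2010, 2023, -2000, -1998, 2020

vin=B11: ELSE → -2002
vin=B29: doors < 4 and mpg < 39 → 2016
vin=B44: doors < 4 and mpg < 39 → 2011
vin=B46: doors < 4 and mpg < 39 → 2024
vin=B49: doors < 4 and mpg < 39 → 2021
vin=B50: ELSE → -2010
vin=B63: doors < 4 and mpg < 39 → 2023
vin=B72: ELSE → -2000
vin=B73: ELSE → -1998
vin=B92: doors < 4 and mpg < 39 → 2020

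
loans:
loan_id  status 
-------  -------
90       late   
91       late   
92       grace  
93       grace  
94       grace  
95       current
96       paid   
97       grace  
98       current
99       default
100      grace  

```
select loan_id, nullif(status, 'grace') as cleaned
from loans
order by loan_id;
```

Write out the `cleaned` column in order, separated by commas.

late, late, NULL, NULL, NULL, current, paid, NULL, current, default, NULL

loan_id=90: status=late vs grace: differ → late
loan_id=91: status=late vs grace: differ → late
loan_id=92: status=grace vs grace: equal → NULL
loan_id=93: status=grace vs grace: equal → NULL
loan_id=94: status=grace vs grace: equal → NULL
loan_id=95: status=current vs grace: differ → current
loan_id=96: status=paid vs grace: differ → paid
loan_id=97: status=grace vs grace: equal → NULL
loan_id=98: status=current vs grace: differ → current
loan_id=99: status=default vs grace: differ → default
loan_id=100: status=grace vs grace: equal → NULL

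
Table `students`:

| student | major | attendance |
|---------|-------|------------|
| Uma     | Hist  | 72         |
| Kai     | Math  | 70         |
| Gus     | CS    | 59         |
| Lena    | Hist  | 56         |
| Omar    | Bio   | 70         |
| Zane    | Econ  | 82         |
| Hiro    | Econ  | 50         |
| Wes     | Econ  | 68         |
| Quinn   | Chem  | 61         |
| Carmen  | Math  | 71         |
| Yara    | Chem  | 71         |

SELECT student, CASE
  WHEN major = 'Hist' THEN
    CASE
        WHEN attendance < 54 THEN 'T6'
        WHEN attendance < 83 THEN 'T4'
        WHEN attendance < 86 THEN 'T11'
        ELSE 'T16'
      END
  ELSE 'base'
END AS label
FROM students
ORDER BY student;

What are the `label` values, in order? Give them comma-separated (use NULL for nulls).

base, base, base, base, T4, base, base, T4, base, base, base

student=Carmen: major='Math' → outer ELSE → base
student=Gus: major='CS' → outer ELSE → base
student=Hiro: major='Econ' → outer ELSE → base
student=Kai: major='Math' → outer ELSE → base
student=Lena: major='Hist' → inner[attendance < 83] → T4
student=Omar: major='Bio' → outer ELSE → base
student=Quinn: major='Chem' → outer ELSE → base
student=Uma: major='Hist' → inner[attendance < 83] → T4
student=Wes: major='Econ' → outer ELSE → base
student=Yara: major='Chem' → outer ELSE → base
student=Zane: major='Econ' → outer ELSE → base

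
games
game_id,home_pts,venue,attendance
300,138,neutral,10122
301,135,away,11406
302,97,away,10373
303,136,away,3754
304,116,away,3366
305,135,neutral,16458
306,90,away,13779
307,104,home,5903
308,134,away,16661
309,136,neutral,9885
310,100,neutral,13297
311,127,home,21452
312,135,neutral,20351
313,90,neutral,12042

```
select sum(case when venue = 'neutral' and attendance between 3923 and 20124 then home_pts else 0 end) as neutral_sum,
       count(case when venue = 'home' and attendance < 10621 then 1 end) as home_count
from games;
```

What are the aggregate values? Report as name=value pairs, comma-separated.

neutral_sum=599, home_count=1

[neutral_sum: venue = 'neutral' and attendance between 3923 and 20124]
game_id=300: ✓ → 138
game_id=301: ✗
game_id=302: ✗
game_id=303: ✗
game_id=304: ✗
game_id=305: ✓ → 135
game_id=306: ✗
game_id=307: ✗
game_id=308: ✗
game_id=309: ✓ → 136
game_id=310: ✓ → 100
game_id=311: ✗
game_id=312: ✗
game_id=313: ✓ → 90
neutral_sum = 138 + 135 + 136 + 100 + 90 = 599
—
[home_count: venue = 'home' and attendance < 10621]
game_id=300: ✗
game_id=301: ✗
game_id=302: ✗
game_id=303: ✗
game_id=304: ✗
game_id=305: ✗
game_id=306: ✗
game_id=307: ✓ → 1
game_id=308: ✗
game_id=309: ✗
game_id=310: ✗
game_id=311: ✗
game_id=312: ✗
game_id=313: ✗
home_count = COUNT(1) = 1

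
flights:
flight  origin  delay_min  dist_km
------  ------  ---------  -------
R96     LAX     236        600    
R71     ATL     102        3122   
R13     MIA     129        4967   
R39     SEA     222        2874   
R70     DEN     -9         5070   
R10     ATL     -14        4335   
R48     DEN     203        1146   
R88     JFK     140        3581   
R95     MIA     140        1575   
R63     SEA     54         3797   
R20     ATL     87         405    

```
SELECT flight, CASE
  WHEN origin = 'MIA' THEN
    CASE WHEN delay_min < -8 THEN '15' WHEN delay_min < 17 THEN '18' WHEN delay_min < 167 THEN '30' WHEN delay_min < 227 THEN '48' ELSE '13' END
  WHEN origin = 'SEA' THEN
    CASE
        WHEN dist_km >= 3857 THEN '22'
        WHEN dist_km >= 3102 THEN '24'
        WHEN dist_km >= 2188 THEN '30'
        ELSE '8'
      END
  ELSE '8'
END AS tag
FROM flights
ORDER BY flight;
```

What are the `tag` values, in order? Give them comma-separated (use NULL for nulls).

flight=R10: origin='ATL' → outer ELSE → 8
flight=R13: origin='MIA' → inner[delay_min < 167] → 30
flight=R20: origin='ATL' → outer ELSE → 8
flight=R39: origin='SEA' → inner[dist_km >= 2188] → 30
flight=R48: origin='DEN' → outer ELSE → 8
flight=R63: origin='SEA' → inner[dist_km >= 3102] → 24
flight=R70: origin='DEN' → outer ELSE → 8
flight=R71: origin='ATL' → outer ELSE → 8
flight=R88: origin='JFK' → outer ELSE → 8
flight=R95: origin='MIA' → inner[delay_min < 167] → 30
flight=R96: origin='LAX' → outer ELSE → 8

8, 30, 8, 30, 8, 24, 8, 8, 8, 30, 8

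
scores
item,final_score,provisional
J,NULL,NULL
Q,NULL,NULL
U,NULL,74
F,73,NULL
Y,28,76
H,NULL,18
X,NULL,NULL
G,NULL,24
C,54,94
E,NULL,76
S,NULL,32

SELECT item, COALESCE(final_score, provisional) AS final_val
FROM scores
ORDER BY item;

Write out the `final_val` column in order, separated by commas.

54, 76, 73, 24, 18, NULL, NULL, 32, 74, NULL, 28

item=C: final_score=54 → 54
item=E: final_score=NULL, provisional=76 → 76
item=F: final_score=73 → 73
item=G: final_score=NULL, provisional=24 → 24
item=H: final_score=NULL, provisional=18 → 18
item=J: final_score=NULL, provisional=NULL (all NULL) → NULL
item=Q: final_score=NULL, provisional=NULL (all NULL) → NULL
item=S: final_score=NULL, provisional=32 → 32
item=U: final_score=NULL, provisional=74 → 74
item=X: final_score=NULL, provisional=NULL (all NULL) → NULL
item=Y: final_score=28 → 28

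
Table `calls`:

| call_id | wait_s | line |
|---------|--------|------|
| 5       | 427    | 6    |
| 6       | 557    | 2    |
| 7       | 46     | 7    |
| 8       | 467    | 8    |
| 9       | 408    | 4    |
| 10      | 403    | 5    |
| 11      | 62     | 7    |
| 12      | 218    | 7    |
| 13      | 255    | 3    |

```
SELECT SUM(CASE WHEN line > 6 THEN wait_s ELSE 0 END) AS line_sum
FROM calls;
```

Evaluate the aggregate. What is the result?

793

call_id=5: ✗
call_id=6: ✗
call_id=7: ✓ → 46
call_id=8: ✓ → 467
call_id=9: ✗
call_id=10: ✗
call_id=11: ✓ → 62
call_id=12: ✓ → 218
call_id=13: ✗
line_sum = 46 + 467 + 62 + 218 = 793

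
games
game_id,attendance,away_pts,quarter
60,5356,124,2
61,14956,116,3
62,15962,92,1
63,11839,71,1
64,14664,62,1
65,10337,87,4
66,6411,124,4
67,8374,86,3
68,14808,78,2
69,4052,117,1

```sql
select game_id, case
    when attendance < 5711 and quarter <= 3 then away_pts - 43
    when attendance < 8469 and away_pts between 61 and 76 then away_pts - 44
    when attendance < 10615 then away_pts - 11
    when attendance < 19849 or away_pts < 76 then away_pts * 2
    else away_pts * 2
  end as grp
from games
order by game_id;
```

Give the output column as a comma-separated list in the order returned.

game_id=60: attendance < 5711 and quarter <= 3 → 81
game_id=61: attendance < 19849 or away_pts < 76 → 232
game_id=62: attendance < 19849 or away_pts < 76 → 184
game_id=63: attendance < 19849 or away_pts < 76 → 142
game_id=64: attendance < 19849 or away_pts < 76 → 124
game_id=65: attendance < 10615 → 76
game_id=66: attendance < 10615 → 113
game_id=67: attendance < 10615 → 75
game_id=68: attendance < 19849 or away_pts < 76 → 156
game_id=69: attendance < 5711 and quarter <= 3 → 74

81, 232, 184, 142, 124, 76, 113, 75, 156, 74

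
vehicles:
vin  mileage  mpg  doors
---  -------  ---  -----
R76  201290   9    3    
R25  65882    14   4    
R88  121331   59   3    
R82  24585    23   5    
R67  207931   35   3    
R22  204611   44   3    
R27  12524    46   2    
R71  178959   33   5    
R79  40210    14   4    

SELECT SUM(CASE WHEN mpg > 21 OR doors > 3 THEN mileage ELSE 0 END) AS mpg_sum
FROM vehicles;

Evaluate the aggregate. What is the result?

vin=R76: ✗
vin=R25: ✓ → 65882
vin=R88: ✓ → 121331
vin=R82: ✓ → 24585
vin=R67: ✓ → 207931
vin=R22: ✓ → 204611
vin=R27: ✓ → 12524
vin=R71: ✓ → 178959
vin=R79: ✓ → 40210
mpg_sum = 65882 + 121331 + 24585 + 207931 + 204611 + 12524 + 178959 + 40210 = 856033

856033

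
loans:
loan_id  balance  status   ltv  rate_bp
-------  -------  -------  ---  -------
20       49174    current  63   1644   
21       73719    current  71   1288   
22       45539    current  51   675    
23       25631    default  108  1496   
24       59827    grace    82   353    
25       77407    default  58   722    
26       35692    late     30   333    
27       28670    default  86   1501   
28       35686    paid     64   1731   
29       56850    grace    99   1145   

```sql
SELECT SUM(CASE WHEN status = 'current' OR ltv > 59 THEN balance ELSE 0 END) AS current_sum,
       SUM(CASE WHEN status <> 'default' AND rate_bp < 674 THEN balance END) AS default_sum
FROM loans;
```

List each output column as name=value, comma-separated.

current_sum=375096, default_sum=95519

[current_sum: status = 'current' OR ltv > 59]
loan_id=20: ✓ → 49174
loan_id=21: ✓ → 73719
loan_id=22: ✓ → 45539
loan_id=23: ✓ → 25631
loan_id=24: ✓ → 59827
loan_id=25: ✗
loan_id=26: ✗
loan_id=27: ✓ → 28670
loan_id=28: ✓ → 35686
loan_id=29: ✓ → 56850
current_sum = 49174 + 73719 + 45539 + 25631 + 59827 + 28670 + 35686 + 56850 = 375096
—
[default_sum: status <> 'default' AND rate_bp < 674]
loan_id=20: ✗
loan_id=21: ✗
loan_id=22: ✗
loan_id=23: ✗
loan_id=24: ✓ → 59827
loan_id=25: ✗
loan_id=26: ✓ → 35692
loan_id=27: ✗
loan_id=28: ✗
loan_id=29: ✗
default_sum = 59827 + 35692 = 95519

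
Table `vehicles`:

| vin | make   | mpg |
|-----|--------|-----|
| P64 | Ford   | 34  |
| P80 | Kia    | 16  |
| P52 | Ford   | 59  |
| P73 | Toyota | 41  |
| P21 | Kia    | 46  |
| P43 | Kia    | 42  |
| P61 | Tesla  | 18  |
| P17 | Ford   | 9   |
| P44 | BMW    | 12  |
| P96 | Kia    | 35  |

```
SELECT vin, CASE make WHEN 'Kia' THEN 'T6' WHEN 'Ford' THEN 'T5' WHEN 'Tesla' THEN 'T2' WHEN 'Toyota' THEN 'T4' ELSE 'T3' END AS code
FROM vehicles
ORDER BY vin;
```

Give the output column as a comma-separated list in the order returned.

T5, T6, T6, T3, T5, T2, T5, T4, T6, T6

vin=P17: make='Ford' → T5
vin=P21: make='Kia' → T6
vin=P43: make='Kia' → T6
vin=P44: ELSE → T3
vin=P52: make='Ford' → T5
vin=P61: make='Tesla' → T2
vin=P64: make='Ford' → T5
vin=P73: make='Toyota' → T4
vin=P80: make='Kia' → T6
vin=P96: make='Kia' → T6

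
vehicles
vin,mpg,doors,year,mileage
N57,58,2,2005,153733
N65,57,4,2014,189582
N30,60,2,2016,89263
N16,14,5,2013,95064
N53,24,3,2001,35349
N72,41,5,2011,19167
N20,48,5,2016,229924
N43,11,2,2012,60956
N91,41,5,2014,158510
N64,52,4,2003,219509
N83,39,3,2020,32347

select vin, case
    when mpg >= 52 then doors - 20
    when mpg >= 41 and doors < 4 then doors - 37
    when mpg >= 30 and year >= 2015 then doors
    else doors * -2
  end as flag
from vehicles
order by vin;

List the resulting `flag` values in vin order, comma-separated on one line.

-10, 5, -18, -4, -6, -18, -16, -16, -10, 3, -10

vin=N16: ELSE → -10
vin=N20: mpg >= 30 and year >= 2015 → 5
vin=N30: mpg >= 52 → -18
vin=N43: ELSE → -4
vin=N53: ELSE → -6
vin=N57: mpg >= 52 → -18
vin=N64: mpg >= 52 → -16
vin=N65: mpg >= 52 → -16
vin=N72: ELSE → -10
vin=N83: mpg >= 30 and year >= 2015 → 3
vin=N91: ELSE → -10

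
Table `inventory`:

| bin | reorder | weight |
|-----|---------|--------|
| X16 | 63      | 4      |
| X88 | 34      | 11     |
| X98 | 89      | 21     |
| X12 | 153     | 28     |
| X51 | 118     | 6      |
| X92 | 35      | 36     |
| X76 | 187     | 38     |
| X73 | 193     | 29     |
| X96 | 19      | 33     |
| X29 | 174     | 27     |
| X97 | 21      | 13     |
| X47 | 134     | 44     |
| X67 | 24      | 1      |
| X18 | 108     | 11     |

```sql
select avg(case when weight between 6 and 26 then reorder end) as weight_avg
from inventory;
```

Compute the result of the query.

74

bin=X16: ✗
bin=X88: ✓ → 34
bin=X98: ✓ → 89
bin=X12: ✗
bin=X51: ✓ → 118
bin=X92: ✗
bin=X76: ✗
bin=X73: ✗
bin=X96: ✗
bin=X29: ✗
bin=X97: ✓ → 21
bin=X47: ✗
bin=X67: ✗
bin=X18: ✓ → 108
weight_avg = (34 + 89 + 118 + 21 + 108) / 5 = 74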